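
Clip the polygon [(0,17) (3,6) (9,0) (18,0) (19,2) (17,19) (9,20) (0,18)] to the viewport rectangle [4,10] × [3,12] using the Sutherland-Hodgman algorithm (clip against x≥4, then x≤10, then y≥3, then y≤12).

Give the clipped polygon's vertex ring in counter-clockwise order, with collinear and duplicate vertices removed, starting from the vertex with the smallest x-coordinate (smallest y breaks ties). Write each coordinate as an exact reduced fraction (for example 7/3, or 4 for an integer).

Clipped polygon: [(4,5) (6,3) (10,3) (10,12) (4,12)]

1. After x ≥ 4: [(4,5) (9,0) (18,0) (19,2) (17,19) (9,20) (4,170/9)]
2. After x ≤ 10: [(4,5) (9,0) (10,0) (10,159/8) (9,20) (4,170/9)]
3. After y ≥ 3: [(4,5) (6,3) (10,3) (10,159/8) (9,20) (4,170/9)]
4. After y ≤ 12: [(4,12) (4,5) (6,3) (10,3) (10,12)]
5. Canonical ring: [(4,5) (6,3) (10,3) (10,12) (4,12)]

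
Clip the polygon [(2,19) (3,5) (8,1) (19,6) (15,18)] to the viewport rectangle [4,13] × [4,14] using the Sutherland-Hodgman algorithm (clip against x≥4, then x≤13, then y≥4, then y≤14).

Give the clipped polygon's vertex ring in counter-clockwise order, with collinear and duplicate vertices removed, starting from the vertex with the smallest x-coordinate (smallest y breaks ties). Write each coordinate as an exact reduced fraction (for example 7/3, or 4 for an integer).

1. After x ≥ 4: [(4,245/13) (4,21/5) (8,1) (19,6) (15,18)]
2. After x ≤ 13: [(13,236/13) (4,245/13) (4,21/5) (8,1) (13,36/11)]
3. After y ≥ 4: [(13,4) (13,236/13) (4,245/13) (4,21/5) (17/4,4)]
4. After y ≤ 14: [(13,4) (13,14) (4,14) (4,21/5) (17/4,4)]
5. Canonical ring: [(4,21/5) (17/4,4) (13,4) (13,14) (4,14)]

Clipped polygon: [(4,21/5) (17/4,4) (13,4) (13,14) (4,14)]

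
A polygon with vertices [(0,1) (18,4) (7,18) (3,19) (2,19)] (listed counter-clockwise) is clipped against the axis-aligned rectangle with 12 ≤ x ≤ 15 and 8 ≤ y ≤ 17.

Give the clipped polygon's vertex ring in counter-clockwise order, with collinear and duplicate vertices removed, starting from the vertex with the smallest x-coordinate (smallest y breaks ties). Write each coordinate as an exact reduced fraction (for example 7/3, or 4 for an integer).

1. After x ≥ 12: [(12,3) (18,4) (12,128/11)]
2. After x ≤ 15: [(12,3) (15,7/2) (15,86/11) (12,128/11)]
3. After y ≥ 8: [(12,8) (104/7,8) (12,128/11)]
4. After y ≤ 17: [(12,8) (104/7,8) (12,128/11)]
5. Canonical ring: [(12,8) (104/7,8) (12,128/11)]

Clipped polygon: [(12,8) (104/7,8) (12,128/11)]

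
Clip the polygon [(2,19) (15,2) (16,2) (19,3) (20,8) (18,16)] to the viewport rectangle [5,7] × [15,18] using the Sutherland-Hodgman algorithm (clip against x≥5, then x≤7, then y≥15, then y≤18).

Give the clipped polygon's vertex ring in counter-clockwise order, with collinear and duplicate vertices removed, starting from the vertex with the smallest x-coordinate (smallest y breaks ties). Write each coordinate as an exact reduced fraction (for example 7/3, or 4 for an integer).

1. After x ≥ 5: [(5,295/16) (5,196/13) (15,2) (16,2) (19,3) (20,8) (18,16)]
2. After x ≤ 7: [(7,289/16) (5,295/16) (5,196/13) (7,162/13)]
3. After y ≥ 15: [(7,15) (7,289/16) (5,295/16) (5,196/13) (86/17,15)]
4. After y ≤ 18: [(7,15) (7,18) (5,18) (5,196/13) (86/17,15)]
5. Canonical ring: [(5,196/13) (86/17,15) (7,15) (7,18) (5,18)]

Clipped polygon: [(5,196/13) (86/17,15) (7,15) (7,18) (5,18)]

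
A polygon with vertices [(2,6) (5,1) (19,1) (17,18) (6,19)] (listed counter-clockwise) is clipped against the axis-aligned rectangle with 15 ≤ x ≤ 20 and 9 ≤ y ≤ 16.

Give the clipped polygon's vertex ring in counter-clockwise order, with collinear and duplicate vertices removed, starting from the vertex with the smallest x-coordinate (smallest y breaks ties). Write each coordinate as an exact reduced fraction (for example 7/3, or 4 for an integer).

1. After x ≥ 15: [(15,1) (19,1) (17,18) (15,200/11)]
2. After x ≤ 20: [(15,1) (19,1) (17,18) (15,200/11)]
3. After y ≥ 9: [(15,9) (307/17,9) (17,18) (15,200/11)]
4. After y ≤ 16: [(15,16) (15,9) (307/17,9) (293/17,16)]
5. Canonical ring: [(15,9) (307/17,9) (293/17,16) (15,16)]

Clipped polygon: [(15,9) (307/17,9) (293/17,16) (15,16)]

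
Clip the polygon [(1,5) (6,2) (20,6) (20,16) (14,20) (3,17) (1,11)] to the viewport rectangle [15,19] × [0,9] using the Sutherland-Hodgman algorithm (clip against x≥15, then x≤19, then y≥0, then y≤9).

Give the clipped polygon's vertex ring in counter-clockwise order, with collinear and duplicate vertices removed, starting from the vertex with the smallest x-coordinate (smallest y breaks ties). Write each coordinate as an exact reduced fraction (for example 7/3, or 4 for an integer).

Clipped polygon: [(15,32/7) (19,40/7) (19,9) (15,9)]

1. After x ≥ 15: [(15,32/7) (20,6) (20,16) (15,58/3)]
2. After x ≤ 19: [(15,32/7) (19,40/7) (19,50/3) (15,58/3)]
3. After y ≥ 0: [(15,32/7) (19,40/7) (19,50/3) (15,58/3)]
4. After y ≤ 9: [(15,9) (15,32/7) (19,40/7) (19,9)]
5. Canonical ring: [(15,32/7) (19,40/7) (19,9) (15,9)]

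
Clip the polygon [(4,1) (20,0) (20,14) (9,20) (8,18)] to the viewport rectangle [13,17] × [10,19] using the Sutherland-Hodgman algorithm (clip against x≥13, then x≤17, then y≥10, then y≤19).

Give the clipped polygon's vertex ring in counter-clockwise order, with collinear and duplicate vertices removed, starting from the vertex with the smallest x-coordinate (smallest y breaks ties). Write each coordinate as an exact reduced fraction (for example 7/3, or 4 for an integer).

Clipped polygon: [(13,10) (17,10) (17,172/11) (13,196/11)]

1. After x ≥ 13: [(13,7/16) (20,0) (20,14) (13,196/11)]
2. After x ≤ 17: [(13,7/16) (17,3/16) (17,172/11) (13,196/11)]
3. After y ≥ 10: [(13,10) (17,10) (17,172/11) (13,196/11)]
4. After y ≤ 19: [(13,10) (17,10) (17,172/11) (13,196/11)]
5. Canonical ring: [(13,10) (17,10) (17,172/11) (13,196/11)]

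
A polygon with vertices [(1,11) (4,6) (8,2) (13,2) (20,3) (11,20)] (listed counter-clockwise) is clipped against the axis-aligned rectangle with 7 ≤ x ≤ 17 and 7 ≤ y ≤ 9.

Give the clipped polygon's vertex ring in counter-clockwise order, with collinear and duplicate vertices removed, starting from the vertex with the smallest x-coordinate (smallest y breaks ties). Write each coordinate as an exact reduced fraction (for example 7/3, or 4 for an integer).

1. After x ≥ 7: [(7,82/5) (7,3) (8,2) (13,2) (20,3) (11,20)]
2. After x ≤ 17: [(7,82/5) (7,3) (8,2) (13,2) (17,18/7) (17,26/3) (11,20)]
3. After y ≥ 7: [(7,82/5) (7,7) (17,7) (17,26/3) (11,20)]
4. After y ≤ 9: [(7,9) (7,7) (17,7) (17,26/3) (286/17,9)]
5. Canonical ring: [(7,7) (17,7) (17,26/3) (286/17,9) (7,9)]

Clipped polygon: [(7,7) (17,7) (17,26/3) (286/17,9) (7,9)]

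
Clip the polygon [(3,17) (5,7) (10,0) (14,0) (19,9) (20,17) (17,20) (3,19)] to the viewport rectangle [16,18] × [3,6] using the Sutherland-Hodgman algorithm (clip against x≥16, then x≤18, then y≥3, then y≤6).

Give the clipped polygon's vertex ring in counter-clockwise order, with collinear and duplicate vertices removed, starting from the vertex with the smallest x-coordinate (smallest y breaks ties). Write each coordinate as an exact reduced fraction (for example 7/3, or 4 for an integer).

1. After x ≥ 16: [(16,18/5) (19,9) (20,17) (17,20) (16,279/14)]
2. After x ≤ 18: [(16,18/5) (18,36/5) (18,19) (17,20) (16,279/14)]
3. After y ≥ 3: [(16,18/5) (18,36/5) (18,19) (17,20) (16,279/14)]
4. After y ≤ 6: [(16,6) (16,18/5) (52/3,6)]
5. Canonical ring: [(16,18/5) (52/3,6) (16,6)]

Clipped polygon: [(16,18/5) (52/3,6) (16,6)]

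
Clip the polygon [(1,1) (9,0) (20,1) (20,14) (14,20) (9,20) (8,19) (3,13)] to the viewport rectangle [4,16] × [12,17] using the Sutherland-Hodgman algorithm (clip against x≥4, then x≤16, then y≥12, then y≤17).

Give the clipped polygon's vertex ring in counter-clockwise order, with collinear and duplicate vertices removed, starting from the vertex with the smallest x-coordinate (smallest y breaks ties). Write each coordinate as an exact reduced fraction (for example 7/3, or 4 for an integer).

Clipped polygon: [(4,12) (16,12) (16,17) (19/3,17) (4,71/5)]

1. After x ≥ 4: [(4,5/8) (9,0) (20,1) (20,14) (14,20) (9,20) (8,19) (4,71/5)]
2. After x ≤ 16: [(4,5/8) (9,0) (16,7/11) (16,18) (14,20) (9,20) (8,19) (4,71/5)]
3. After y ≥ 12: [(4,12) (16,12) (16,18) (14,20) (9,20) (8,19) (4,71/5)]
4. After y ≤ 17: [(4,12) (16,12) (16,17) (19/3,17) (4,71/5)]
5. Canonical ring: [(4,12) (16,12) (16,17) (19/3,17) (4,71/5)]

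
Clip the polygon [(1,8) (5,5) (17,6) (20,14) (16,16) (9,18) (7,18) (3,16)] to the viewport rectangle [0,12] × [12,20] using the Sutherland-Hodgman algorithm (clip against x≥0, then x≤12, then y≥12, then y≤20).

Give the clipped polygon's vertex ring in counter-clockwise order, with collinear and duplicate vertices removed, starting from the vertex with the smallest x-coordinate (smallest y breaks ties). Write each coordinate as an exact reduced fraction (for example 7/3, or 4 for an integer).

1. After x ≥ 0: [(1,8) (5,5) (17,6) (20,14) (16,16) (9,18) (7,18) (3,16)]
2. After x ≤ 12: [(1,8) (5,5) (12,67/12) (12,120/7) (9,18) (7,18) (3,16)]
3. After y ≥ 12: [(2,12) (12,12) (12,120/7) (9,18) (7,18) (3,16)]
4. After y ≤ 20: [(2,12) (12,12) (12,120/7) (9,18) (7,18) (3,16)]
5. Canonical ring: [(2,12) (12,12) (12,120/7) (9,18) (7,18) (3,16)]

Clipped polygon: [(2,12) (12,12) (12,120/7) (9,18) (7,18) (3,16)]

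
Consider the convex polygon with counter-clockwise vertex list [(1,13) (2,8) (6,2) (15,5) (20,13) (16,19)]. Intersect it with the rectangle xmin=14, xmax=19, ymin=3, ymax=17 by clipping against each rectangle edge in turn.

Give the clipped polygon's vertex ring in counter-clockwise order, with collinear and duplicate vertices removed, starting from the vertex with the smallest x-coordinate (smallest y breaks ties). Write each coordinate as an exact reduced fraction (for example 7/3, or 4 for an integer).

Clipped polygon: [(14,14/3) (15,5) (19,57/5) (19,29/2) (52/3,17) (14,17)]

1. After x ≥ 14: [(14,91/5) (14,14/3) (15,5) (20,13) (16,19)]
2. After x ≤ 19: [(14,91/5) (14,14/3) (15,5) (19,57/5) (19,29/2) (16,19)]
3. After y ≥ 3: [(14,91/5) (14,14/3) (15,5) (19,57/5) (19,29/2) (16,19)]
4. After y ≤ 17: [(14,17) (14,14/3) (15,5) (19,57/5) (19,29/2) (52/3,17)]
5. Canonical ring: [(14,14/3) (15,5) (19,57/5) (19,29/2) (52/3,17) (14,17)]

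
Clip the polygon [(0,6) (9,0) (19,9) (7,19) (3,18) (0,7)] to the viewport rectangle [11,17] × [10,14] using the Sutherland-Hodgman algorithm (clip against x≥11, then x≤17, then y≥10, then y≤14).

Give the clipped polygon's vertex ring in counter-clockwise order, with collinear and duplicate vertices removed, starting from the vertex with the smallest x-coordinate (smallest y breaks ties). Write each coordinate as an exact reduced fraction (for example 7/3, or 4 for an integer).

1. After x ≥ 11: [(11,9/5) (19,9) (11,47/3)]
2. After x ≤ 17: [(11,9/5) (17,36/5) (17,32/3) (11,47/3)]
3. After y ≥ 10: [(11,10) (17,10) (17,32/3) (11,47/3)]
4. After y ≤ 14: [(11,14) (11,10) (17,10) (17,32/3) (13,14)]
5. Canonical ring: [(11,10) (17,10) (17,32/3) (13,14) (11,14)]

Clipped polygon: [(11,10) (17,10) (17,32/3) (13,14) (11,14)]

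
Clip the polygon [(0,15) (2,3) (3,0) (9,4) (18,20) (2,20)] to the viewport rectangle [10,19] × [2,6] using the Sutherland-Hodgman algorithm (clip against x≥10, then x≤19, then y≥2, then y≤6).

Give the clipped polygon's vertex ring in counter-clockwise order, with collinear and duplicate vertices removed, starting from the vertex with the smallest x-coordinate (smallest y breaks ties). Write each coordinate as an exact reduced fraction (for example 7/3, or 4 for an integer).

Clipped polygon: [(10,52/9) (81/8,6) (10,6)]

1. After x ≥ 10: [(10,52/9) (18,20) (10,20)]
2. After x ≤ 19: [(10,52/9) (18,20) (10,20)]
3. After y ≥ 2: [(10,52/9) (18,20) (10,20)]
4. After y ≤ 6: [(10,6) (10,52/9) (81/8,6)]
5. Canonical ring: [(10,52/9) (81/8,6) (10,6)]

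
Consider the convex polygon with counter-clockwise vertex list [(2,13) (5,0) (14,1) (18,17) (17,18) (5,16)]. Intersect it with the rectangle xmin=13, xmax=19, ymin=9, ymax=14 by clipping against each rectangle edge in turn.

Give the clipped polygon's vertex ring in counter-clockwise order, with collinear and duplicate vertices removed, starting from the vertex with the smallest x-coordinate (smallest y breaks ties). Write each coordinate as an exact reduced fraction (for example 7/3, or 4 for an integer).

Clipped polygon: [(13,9) (16,9) (69/4,14) (13,14)]

1. After x ≥ 13: [(13,8/9) (14,1) (18,17) (17,18) (13,52/3)]
2. After x ≤ 19: [(13,8/9) (14,1) (18,17) (17,18) (13,52/3)]
3. After y ≥ 9: [(13,9) (16,9) (18,17) (17,18) (13,52/3)]
4. After y ≤ 14: [(13,14) (13,9) (16,9) (69/4,14)]
5. Canonical ring: [(13,9) (16,9) (69/4,14) (13,14)]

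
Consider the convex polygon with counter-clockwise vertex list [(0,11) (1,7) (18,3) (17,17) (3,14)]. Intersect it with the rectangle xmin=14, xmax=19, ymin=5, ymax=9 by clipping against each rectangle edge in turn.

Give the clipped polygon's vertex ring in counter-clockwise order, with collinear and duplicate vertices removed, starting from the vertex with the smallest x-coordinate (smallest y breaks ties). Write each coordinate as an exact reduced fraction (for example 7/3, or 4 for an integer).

Clipped polygon: [(14,5) (125/7,5) (123/7,9) (14,9)]

1. After x ≥ 14: [(14,67/17) (18,3) (17,17) (14,229/14)]
2. After x ≤ 19: [(14,67/17) (18,3) (17,17) (14,229/14)]
3. After y ≥ 5: [(14,5) (125/7,5) (17,17) (14,229/14)]
4. After y ≤ 9: [(14,9) (14,5) (125/7,5) (123/7,9)]
5. Canonical ring: [(14,5) (125/7,5) (123/7,9) (14,9)]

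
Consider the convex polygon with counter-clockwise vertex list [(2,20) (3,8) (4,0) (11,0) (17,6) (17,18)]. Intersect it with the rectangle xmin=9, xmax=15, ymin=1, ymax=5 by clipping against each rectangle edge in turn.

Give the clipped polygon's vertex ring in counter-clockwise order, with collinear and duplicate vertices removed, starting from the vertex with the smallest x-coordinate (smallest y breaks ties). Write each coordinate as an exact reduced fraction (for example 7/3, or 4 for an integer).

Clipped polygon: [(9,1) (12,1) (15,4) (15,5) (9,5)]

1. After x ≥ 9: [(9,286/15) (9,0) (11,0) (17,6) (17,18)]
2. After x ≤ 15: [(15,274/15) (9,286/15) (9,0) (11,0) (15,4)]
3. After y ≥ 1: [(15,274/15) (9,286/15) (9,1) (12,1) (15,4)]
4. After y ≤ 5: [(15,5) (9,5) (9,1) (12,1) (15,4)]
5. Canonical ring: [(9,1) (12,1) (15,4) (15,5) (9,5)]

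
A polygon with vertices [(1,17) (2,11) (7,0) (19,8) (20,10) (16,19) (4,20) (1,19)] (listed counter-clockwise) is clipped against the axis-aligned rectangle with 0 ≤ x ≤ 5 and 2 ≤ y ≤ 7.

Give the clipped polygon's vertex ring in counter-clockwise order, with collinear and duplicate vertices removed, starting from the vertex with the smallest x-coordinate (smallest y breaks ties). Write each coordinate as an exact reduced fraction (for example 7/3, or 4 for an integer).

Clipped polygon: [(42/11,7) (5,22/5) (5,7)]

1. After x ≥ 0: [(1,17) (2,11) (7,0) (19,8) (20,10) (16,19) (4,20) (1,19)]
2. After x ≤ 5: [(1,17) (2,11) (5,22/5) (5,239/12) (4,20) (1,19)]
3. After y ≥ 2: [(1,17) (2,11) (5,22/5) (5,239/12) (4,20) (1,19)]
4. After y ≤ 7: [(42/11,7) (5,22/5) (5,7)]
5. Canonical ring: [(42/11,7) (5,22/5) (5,7)]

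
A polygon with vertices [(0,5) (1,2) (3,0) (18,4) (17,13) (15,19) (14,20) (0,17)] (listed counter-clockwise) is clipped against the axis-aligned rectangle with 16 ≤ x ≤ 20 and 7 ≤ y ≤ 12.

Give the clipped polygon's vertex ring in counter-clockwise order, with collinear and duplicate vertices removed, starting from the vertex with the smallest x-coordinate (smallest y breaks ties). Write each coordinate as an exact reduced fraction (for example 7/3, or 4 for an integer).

Clipped polygon: [(16,7) (53/3,7) (154/9,12) (16,12)]

1. After x ≥ 16: [(16,52/15) (18,4) (17,13) (16,16)]
2. After x ≤ 20: [(16,52/15) (18,4) (17,13) (16,16)]
3. After y ≥ 7: [(16,7) (53/3,7) (17,13) (16,16)]
4. After y ≤ 12: [(16,12) (16,7) (53/3,7) (154/9,12)]
5. Canonical ring: [(16,7) (53/3,7) (154/9,12) (16,12)]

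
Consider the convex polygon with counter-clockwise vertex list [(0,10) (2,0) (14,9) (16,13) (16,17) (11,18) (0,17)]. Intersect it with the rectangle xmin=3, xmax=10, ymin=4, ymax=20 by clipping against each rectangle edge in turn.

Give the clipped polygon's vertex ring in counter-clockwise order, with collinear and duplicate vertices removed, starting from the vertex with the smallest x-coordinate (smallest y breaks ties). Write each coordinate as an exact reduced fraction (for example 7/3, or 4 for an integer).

1. After x ≥ 3: [(3,3/4) (14,9) (16,13) (16,17) (11,18) (3,190/11)]
2. After x ≤ 10: [(3,3/4) (10,6) (10,197/11) (3,190/11)]
3. After y ≥ 4: [(3,4) (22/3,4) (10,6) (10,197/11) (3,190/11)]
4. After y ≤ 20: [(3,4) (22/3,4) (10,6) (10,197/11) (3,190/11)]
5. Canonical ring: [(3,4) (22/3,4) (10,6) (10,197/11) (3,190/11)]

Clipped polygon: [(3,4) (22/3,4) (10,6) (10,197/11) (3,190/11)]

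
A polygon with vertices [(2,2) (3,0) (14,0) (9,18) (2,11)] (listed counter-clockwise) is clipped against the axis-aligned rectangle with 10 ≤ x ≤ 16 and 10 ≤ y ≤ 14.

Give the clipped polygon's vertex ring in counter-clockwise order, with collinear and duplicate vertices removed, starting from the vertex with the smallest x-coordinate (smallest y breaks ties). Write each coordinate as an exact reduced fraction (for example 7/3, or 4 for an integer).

Clipped polygon: [(10,10) (101/9,10) (91/9,14) (10,14)]

1. After x ≥ 10: [(10,0) (14,0) (10,72/5)]
2. After x ≤ 16: [(10,0) (14,0) (10,72/5)]
3. After y ≥ 10: [(10,10) (101/9,10) (10,72/5)]
4. After y ≤ 14: [(10,14) (10,10) (101/9,10) (91/9,14)]
5. Canonical ring: [(10,10) (101/9,10) (91/9,14) (10,14)]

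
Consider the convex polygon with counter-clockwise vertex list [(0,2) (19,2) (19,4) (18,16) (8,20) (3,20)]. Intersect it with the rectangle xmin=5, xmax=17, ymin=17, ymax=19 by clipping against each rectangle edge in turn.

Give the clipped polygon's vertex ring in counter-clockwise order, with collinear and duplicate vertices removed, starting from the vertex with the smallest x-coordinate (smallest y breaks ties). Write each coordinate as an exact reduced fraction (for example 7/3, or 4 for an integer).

Clipped polygon: [(5,17) (31/2,17) (21/2,19) (5,19)]

1. After x ≥ 5: [(5,2) (19,2) (19,4) (18,16) (8,20) (5,20)]
2. After x ≤ 17: [(5,2) (17,2) (17,82/5) (8,20) (5,20)]
3. After y ≥ 17: [(5,17) (31/2,17) (8,20) (5,20)]
4. After y ≤ 19: [(5,19) (5,17) (31/2,17) (21/2,19)]
5. Canonical ring: [(5,17) (31/2,17) (21/2,19) (5,19)]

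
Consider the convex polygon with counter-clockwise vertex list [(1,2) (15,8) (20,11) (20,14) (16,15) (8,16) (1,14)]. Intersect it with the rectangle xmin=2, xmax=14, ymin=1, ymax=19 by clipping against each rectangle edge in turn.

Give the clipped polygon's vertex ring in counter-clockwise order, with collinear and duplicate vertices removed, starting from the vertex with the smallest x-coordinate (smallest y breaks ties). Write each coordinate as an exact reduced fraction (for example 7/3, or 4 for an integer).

1. After x ≥ 2: [(2,17/7) (15,8) (20,11) (20,14) (16,15) (8,16) (2,100/7)]
2. After x ≤ 14: [(2,17/7) (14,53/7) (14,61/4) (8,16) (2,100/7)]
3. After y ≥ 1: [(2,17/7) (14,53/7) (14,61/4) (8,16) (2,100/7)]
4. After y ≤ 19: [(2,17/7) (14,53/7) (14,61/4) (8,16) (2,100/7)]
5. Canonical ring: [(2,17/7) (14,53/7) (14,61/4) (8,16) (2,100/7)]

Clipped polygon: [(2,17/7) (14,53/7) (14,61/4) (8,16) (2,100/7)]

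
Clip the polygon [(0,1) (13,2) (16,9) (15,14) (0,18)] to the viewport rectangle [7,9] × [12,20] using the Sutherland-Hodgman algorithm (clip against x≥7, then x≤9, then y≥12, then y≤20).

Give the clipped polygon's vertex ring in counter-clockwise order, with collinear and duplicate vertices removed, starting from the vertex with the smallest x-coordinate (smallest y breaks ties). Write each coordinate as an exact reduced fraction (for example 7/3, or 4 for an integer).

1. After x ≥ 7: [(7,20/13) (13,2) (16,9) (15,14) (7,242/15)]
2. After x ≤ 9: [(7,20/13) (9,22/13) (9,78/5) (7,242/15)]
3. After y ≥ 12: [(7,12) (9,12) (9,78/5) (7,242/15)]
4. After y ≤ 20: [(7,12) (9,12) (9,78/5) (7,242/15)]
5. Canonical ring: [(7,12) (9,12) (9,78/5) (7,242/15)]

Clipped polygon: [(7,12) (9,12) (9,78/5) (7,242/15)]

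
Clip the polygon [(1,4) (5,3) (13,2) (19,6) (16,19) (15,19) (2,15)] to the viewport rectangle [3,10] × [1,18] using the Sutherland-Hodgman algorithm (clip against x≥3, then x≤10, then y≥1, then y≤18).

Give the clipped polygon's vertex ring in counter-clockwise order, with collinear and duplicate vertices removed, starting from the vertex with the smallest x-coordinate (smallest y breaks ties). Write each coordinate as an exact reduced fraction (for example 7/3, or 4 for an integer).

1. After x ≥ 3: [(3,7/2) (5,3) (13,2) (19,6) (16,19) (15,19) (3,199/13)]
2. After x ≤ 10: [(3,7/2) (5,3) (10,19/8) (10,227/13) (3,199/13)]
3. After y ≥ 1: [(3,7/2) (5,3) (10,19/8) (10,227/13) (3,199/13)]
4. After y ≤ 18: [(3,7/2) (5,3) (10,19/8) (10,227/13) (3,199/13)]
5. Canonical ring: [(3,7/2) (5,3) (10,19/8) (10,227/13) (3,199/13)]

Clipped polygon: [(3,7/2) (5,3) (10,19/8) (10,227/13) (3,199/13)]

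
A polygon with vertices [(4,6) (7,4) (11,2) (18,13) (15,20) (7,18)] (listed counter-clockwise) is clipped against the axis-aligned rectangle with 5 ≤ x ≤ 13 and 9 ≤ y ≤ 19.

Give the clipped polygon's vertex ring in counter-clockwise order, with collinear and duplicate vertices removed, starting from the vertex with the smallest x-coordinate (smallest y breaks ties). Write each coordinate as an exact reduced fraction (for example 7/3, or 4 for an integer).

1. After x ≥ 5: [(5,10) (5,16/3) (7,4) (11,2) (18,13) (15,20) (7,18)]
2. After x ≤ 13: [(5,10) (5,16/3) (7,4) (11,2) (13,36/7) (13,39/2) (7,18)]
3. After y ≥ 9: [(5,10) (5,9) (13,9) (13,39/2) (7,18)]
4. After y ≤ 19: [(5,10) (5,9) (13,9) (13,19) (11,19) (7,18)]
5. Canonical ring: [(5,9) (13,9) (13,19) (11,19) (7,18) (5,10)]

Clipped polygon: [(5,9) (13,9) (13,19) (11,19) (7,18) (5,10)]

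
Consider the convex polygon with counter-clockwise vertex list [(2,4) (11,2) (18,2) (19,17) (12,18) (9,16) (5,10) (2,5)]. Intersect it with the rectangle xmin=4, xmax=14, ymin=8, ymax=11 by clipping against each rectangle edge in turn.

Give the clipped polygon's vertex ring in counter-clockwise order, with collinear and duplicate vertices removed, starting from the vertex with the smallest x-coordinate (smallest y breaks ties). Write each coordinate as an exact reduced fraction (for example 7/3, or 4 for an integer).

Clipped polygon: [(4,8) (14,8) (14,11) (17/3,11) (5,10) (4,25/3)]

1. After x ≥ 4: [(4,32/9) (11,2) (18,2) (19,17) (12,18) (9,16) (5,10) (4,25/3)]
2. After x ≤ 14: [(4,32/9) (11,2) (14,2) (14,124/7) (12,18) (9,16) (5,10) (4,25/3)]
3. After y ≥ 8: [(4,8) (14,8) (14,124/7) (12,18) (9,16) (5,10) (4,25/3)]
4. After y ≤ 11: [(4,8) (14,8) (14,11) (17/3,11) (5,10) (4,25/3)]
5. Canonical ring: [(4,8) (14,8) (14,11) (17/3,11) (5,10) (4,25/3)]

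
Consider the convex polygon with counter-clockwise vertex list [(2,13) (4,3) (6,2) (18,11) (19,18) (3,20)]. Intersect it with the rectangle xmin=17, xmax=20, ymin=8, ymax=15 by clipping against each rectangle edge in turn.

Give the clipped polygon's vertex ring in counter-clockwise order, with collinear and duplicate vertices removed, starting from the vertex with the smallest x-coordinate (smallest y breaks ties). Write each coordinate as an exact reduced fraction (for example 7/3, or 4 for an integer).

1. After x ≥ 17: [(17,41/4) (18,11) (19,18) (17,73/4)]
2. After x ≤ 20: [(17,41/4) (18,11) (19,18) (17,73/4)]
3. After y ≥ 8: [(17,41/4) (18,11) (19,18) (17,73/4)]
4. After y ≤ 15: [(17,15) (17,41/4) (18,11) (130/7,15)]
5. Canonical ring: [(17,41/4) (18,11) (130/7,15) (17,15)]

Clipped polygon: [(17,41/4) (18,11) (130/7,15) (17,15)]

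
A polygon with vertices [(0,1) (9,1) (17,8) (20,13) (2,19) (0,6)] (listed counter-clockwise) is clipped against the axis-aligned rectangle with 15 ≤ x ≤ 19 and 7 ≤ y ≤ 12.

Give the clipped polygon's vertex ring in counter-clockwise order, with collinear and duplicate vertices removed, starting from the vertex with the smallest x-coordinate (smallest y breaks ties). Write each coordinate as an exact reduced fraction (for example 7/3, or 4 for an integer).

Clipped polygon: [(15,7) (111/7,7) (17,8) (19,34/3) (19,12) (15,12)]

1. After x ≥ 15: [(15,25/4) (17,8) (20,13) (15,44/3)]
2. After x ≤ 19: [(15,25/4) (17,8) (19,34/3) (19,40/3) (15,44/3)]
3. After y ≥ 7: [(15,7) (111/7,7) (17,8) (19,34/3) (19,40/3) (15,44/3)]
4. After y ≤ 12: [(15,12) (15,7) (111/7,7) (17,8) (19,34/3) (19,12)]
5. Canonical ring: [(15,7) (111/7,7) (17,8) (19,34/3) (19,12) (15,12)]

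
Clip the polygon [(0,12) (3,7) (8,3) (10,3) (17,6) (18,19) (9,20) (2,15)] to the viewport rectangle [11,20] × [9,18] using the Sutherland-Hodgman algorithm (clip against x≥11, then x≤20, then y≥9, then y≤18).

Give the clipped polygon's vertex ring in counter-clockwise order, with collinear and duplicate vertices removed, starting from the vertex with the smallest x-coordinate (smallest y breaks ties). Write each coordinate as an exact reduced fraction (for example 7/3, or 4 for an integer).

1. After x ≥ 11: [(11,24/7) (17,6) (18,19) (11,178/9)]
2. After x ≤ 20: [(11,24/7) (17,6) (18,19) (11,178/9)]
3. After y ≥ 9: [(11,9) (224/13,9) (18,19) (11,178/9)]
4. After y ≤ 18: [(11,18) (11,9) (224/13,9) (233/13,18)]
5. Canonical ring: [(11,9) (224/13,9) (233/13,18) (11,18)]

Clipped polygon: [(11,9) (224/13,9) (233/13,18) (11,18)]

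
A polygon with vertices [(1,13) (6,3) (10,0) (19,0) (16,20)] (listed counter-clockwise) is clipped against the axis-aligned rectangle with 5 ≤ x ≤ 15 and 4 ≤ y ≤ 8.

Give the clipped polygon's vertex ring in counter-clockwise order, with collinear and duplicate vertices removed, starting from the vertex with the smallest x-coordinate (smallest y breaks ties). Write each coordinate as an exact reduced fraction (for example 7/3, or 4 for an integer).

Clipped polygon: [(5,5) (11/2,4) (15,4) (15,8) (5,8)]

1. After x ≥ 5: [(5,223/15) (5,5) (6,3) (10,0) (19,0) (16,20)]
2. After x ≤ 15: [(15,293/15) (5,223/15) (5,5) (6,3) (10,0) (15,0)]
3. After y ≥ 4: [(15,4) (15,293/15) (5,223/15) (5,5) (11/2,4)]
4. After y ≤ 8: [(15,4) (15,8) (5,8) (5,5) (11/2,4)]
5. Canonical ring: [(5,5) (11/2,4) (15,4) (15,8) (5,8)]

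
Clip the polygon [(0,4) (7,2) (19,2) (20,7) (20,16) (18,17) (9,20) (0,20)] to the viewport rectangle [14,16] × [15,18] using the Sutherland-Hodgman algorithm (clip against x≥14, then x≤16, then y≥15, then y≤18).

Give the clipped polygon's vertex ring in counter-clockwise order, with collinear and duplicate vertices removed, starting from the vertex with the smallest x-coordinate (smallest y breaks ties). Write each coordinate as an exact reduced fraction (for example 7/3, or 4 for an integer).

1. After x ≥ 14: [(14,2) (19,2) (20,7) (20,16) (18,17) (14,55/3)]
2. After x ≤ 16: [(14,2) (16,2) (16,53/3) (14,55/3)]
3. After y ≥ 15: [(14,15) (16,15) (16,53/3) (14,55/3)]
4. After y ≤ 18: [(14,18) (14,15) (16,15) (16,53/3) (15,18)]
5. Canonical ring: [(14,15) (16,15) (16,53/3) (15,18) (14,18)]

Clipped polygon: [(14,15) (16,15) (16,53/3) (15,18) (14,18)]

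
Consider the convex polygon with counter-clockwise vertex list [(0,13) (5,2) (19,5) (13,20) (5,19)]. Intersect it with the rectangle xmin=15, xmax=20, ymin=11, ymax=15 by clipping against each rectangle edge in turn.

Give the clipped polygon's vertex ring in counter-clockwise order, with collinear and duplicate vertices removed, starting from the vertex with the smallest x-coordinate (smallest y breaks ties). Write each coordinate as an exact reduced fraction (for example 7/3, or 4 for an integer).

1. After x ≥ 15: [(15,29/7) (19,5) (15,15)]
2. After x ≤ 20: [(15,29/7) (19,5) (15,15)]
3. After y ≥ 11: [(15,11) (83/5,11) (15,15)]
4. After y ≤ 15: [(15,11) (83/5,11) (15,15)]
5. Canonical ring: [(15,11) (83/5,11) (15,15)]

Clipped polygon: [(15,11) (83/5,11) (15,15)]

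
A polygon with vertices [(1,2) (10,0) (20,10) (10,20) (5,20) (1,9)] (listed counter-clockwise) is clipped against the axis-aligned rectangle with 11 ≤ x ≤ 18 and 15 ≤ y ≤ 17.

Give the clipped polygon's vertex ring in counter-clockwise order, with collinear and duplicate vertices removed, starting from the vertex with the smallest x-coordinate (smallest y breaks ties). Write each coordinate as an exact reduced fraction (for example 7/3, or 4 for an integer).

Clipped polygon: [(11,15) (15,15) (13,17) (11,17)]

1. After x ≥ 11: [(11,1) (20,10) (11,19)]
2. After x ≤ 18: [(11,1) (18,8) (18,12) (11,19)]
3. After y ≥ 15: [(11,15) (15,15) (11,19)]
4. After y ≤ 17: [(11,17) (11,15) (15,15) (13,17)]
5. Canonical ring: [(11,15) (15,15) (13,17) (11,17)]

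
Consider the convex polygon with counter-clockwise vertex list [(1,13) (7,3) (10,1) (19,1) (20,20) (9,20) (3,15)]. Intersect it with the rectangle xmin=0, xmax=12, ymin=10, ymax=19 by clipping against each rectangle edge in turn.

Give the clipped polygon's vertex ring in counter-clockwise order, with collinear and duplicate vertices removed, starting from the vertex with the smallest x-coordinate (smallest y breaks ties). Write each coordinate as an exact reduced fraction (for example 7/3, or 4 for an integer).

1. After x ≥ 0: [(1,13) (7,3) (10,1) (19,1) (20,20) (9,20) (3,15)]
2. After x ≤ 12: [(1,13) (7,3) (10,1) (12,1) (12,20) (9,20) (3,15)]
3. After y ≥ 10: [(1,13) (14/5,10) (12,10) (12,20) (9,20) (3,15)]
4. After y ≤ 19: [(1,13) (14/5,10) (12,10) (12,19) (39/5,19) (3,15)]
5. Canonical ring: [(1,13) (14/5,10) (12,10) (12,19) (39/5,19) (3,15)]

Clipped polygon: [(1,13) (14/5,10) (12,10) (12,19) (39/5,19) (3,15)]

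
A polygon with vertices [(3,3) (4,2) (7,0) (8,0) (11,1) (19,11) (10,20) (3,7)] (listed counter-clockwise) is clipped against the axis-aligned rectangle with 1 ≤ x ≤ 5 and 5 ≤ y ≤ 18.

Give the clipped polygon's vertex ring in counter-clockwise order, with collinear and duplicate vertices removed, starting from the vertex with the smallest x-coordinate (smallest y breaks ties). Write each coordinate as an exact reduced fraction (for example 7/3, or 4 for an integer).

Clipped polygon: [(3,5) (5,5) (5,75/7) (3,7)]

1. After x ≥ 1: [(3,3) (4,2) (7,0) (8,0) (11,1) (19,11) (10,20) (3,7)]
2. After x ≤ 5: [(3,3) (4,2) (5,4/3) (5,75/7) (3,7)]
3. After y ≥ 5: [(3,5) (5,5) (5,75/7) (3,7)]
4. After y ≤ 18: [(3,5) (5,5) (5,75/7) (3,7)]
5. Canonical ring: [(3,5) (5,5) (5,75/7) (3,7)]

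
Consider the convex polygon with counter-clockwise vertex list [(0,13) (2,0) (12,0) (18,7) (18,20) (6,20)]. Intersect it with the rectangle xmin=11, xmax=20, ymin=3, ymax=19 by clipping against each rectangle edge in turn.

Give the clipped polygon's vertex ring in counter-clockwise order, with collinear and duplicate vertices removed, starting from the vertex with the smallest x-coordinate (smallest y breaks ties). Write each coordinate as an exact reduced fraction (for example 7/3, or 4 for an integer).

1. After x ≥ 11: [(11,0) (12,0) (18,7) (18,20) (11,20)]
2. After x ≤ 20: [(11,0) (12,0) (18,7) (18,20) (11,20)]
3. After y ≥ 3: [(11,3) (102/7,3) (18,7) (18,20) (11,20)]
4. After y ≤ 19: [(11,19) (11,3) (102/7,3) (18,7) (18,19)]
5. Canonical ring: [(11,3) (102/7,3) (18,7) (18,19) (11,19)]

Clipped polygon: [(11,3) (102/7,3) (18,7) (18,19) (11,19)]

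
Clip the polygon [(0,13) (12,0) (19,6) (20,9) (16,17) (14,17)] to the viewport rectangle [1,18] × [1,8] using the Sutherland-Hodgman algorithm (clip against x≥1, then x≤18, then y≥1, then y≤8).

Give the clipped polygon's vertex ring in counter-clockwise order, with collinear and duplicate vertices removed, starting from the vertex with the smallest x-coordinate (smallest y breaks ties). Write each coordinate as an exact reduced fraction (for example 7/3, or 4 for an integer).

Clipped polygon: [(60/13,8) (144/13,1) (79/6,1) (18,36/7) (18,8)]

1. After x ≥ 1: [(1,93/7) (1,143/12) (12,0) (19,6) (20,9) (16,17) (14,17)]
2. After x ≤ 18: [(1,93/7) (1,143/12) (12,0) (18,36/7) (18,13) (16,17) (14,17)]
3. After y ≥ 1: [(1,93/7) (1,143/12) (144/13,1) (79/6,1) (18,36/7) (18,13) (16,17) (14,17)]
4. After y ≤ 8: [(60/13,8) (144/13,1) (79/6,1) (18,36/7) (18,8)]
5. Canonical ring: [(60/13,8) (144/13,1) (79/6,1) (18,36/7) (18,8)]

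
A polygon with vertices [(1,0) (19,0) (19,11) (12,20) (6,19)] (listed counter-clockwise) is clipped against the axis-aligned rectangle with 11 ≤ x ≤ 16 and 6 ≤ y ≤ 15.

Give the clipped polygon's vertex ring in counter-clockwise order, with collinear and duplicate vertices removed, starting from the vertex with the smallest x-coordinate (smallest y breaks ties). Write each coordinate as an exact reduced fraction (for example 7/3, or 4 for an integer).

Clipped polygon: [(11,6) (16,6) (16,104/7) (143/9,15) (11,15)]

1. After x ≥ 11: [(11,0) (19,0) (19,11) (12,20) (11,119/6)]
2. After x ≤ 16: [(11,0) (16,0) (16,104/7) (12,20) (11,119/6)]
3. After y ≥ 6: [(11,6) (16,6) (16,104/7) (12,20) (11,119/6)]
4. After y ≤ 15: [(11,15) (11,6) (16,6) (16,104/7) (143/9,15)]
5. Canonical ring: [(11,6) (16,6) (16,104/7) (143/9,15) (11,15)]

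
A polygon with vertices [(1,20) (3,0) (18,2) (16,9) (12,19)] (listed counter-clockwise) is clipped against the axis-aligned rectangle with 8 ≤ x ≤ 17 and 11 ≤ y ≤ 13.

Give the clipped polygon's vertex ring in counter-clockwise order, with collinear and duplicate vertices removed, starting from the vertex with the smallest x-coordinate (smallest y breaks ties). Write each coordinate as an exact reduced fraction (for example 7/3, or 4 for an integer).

1. After x ≥ 8: [(8,213/11) (8,2/3) (18,2) (16,9) (12,19)]
2. After x ≤ 17: [(8,213/11) (8,2/3) (17,28/15) (17,11/2) (16,9) (12,19)]
3. After y ≥ 11: [(8,213/11) (8,11) (76/5,11) (12,19)]
4. After y ≤ 13: [(8,13) (8,11) (76/5,11) (72/5,13)]
5. Canonical ring: [(8,11) (76/5,11) (72/5,13) (8,13)]

Clipped polygon: [(8,11) (76/5,11) (72/5,13) (8,13)]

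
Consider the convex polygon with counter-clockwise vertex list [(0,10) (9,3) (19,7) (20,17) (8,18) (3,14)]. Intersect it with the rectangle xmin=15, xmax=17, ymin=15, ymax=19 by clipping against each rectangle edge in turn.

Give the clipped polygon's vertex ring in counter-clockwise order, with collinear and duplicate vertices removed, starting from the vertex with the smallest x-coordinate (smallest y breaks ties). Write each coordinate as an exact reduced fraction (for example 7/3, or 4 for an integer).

Clipped polygon: [(15,15) (17,15) (17,69/4) (15,209/12)]

1. After x ≥ 15: [(15,27/5) (19,7) (20,17) (15,209/12)]
2. After x ≤ 17: [(15,27/5) (17,31/5) (17,69/4) (15,209/12)]
3. After y ≥ 15: [(15,15) (17,15) (17,69/4) (15,209/12)]
4. After y ≤ 19: [(15,15) (17,15) (17,69/4) (15,209/12)]
5. Canonical ring: [(15,15) (17,15) (17,69/4) (15,209/12)]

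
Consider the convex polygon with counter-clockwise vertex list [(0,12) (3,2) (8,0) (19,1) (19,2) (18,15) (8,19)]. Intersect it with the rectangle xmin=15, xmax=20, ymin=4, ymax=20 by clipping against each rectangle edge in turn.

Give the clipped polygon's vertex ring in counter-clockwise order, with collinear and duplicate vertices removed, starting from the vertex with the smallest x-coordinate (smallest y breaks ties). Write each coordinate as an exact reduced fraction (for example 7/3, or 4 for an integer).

Clipped polygon: [(15,4) (245/13,4) (18,15) (15,81/5)]

1. After x ≥ 15: [(15,7/11) (19,1) (19,2) (18,15) (15,81/5)]
2. After x ≤ 20: [(15,7/11) (19,1) (19,2) (18,15) (15,81/5)]
3. After y ≥ 4: [(15,4) (245/13,4) (18,15) (15,81/5)]
4. After y ≤ 20: [(15,4) (245/13,4) (18,15) (15,81/5)]
5. Canonical ring: [(15,4) (245/13,4) (18,15) (15,81/5)]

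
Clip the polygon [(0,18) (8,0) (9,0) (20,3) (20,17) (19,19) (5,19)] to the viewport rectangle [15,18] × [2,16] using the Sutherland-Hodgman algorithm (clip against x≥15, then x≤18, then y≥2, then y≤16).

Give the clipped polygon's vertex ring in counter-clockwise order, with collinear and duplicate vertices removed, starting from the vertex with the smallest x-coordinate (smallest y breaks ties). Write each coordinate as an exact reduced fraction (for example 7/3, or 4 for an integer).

Clipped polygon: [(15,2) (49/3,2) (18,27/11) (18,16) (15,16)]

1. After x ≥ 15: [(15,18/11) (20,3) (20,17) (19,19) (15,19)]
2. After x ≤ 18: [(15,18/11) (18,27/11) (18,19) (15,19)]
3. After y ≥ 2: [(15,2) (49/3,2) (18,27/11) (18,19) (15,19)]
4. After y ≤ 16: [(15,16) (15,2) (49/3,2) (18,27/11) (18,16)]
5. Canonical ring: [(15,2) (49/3,2) (18,27/11) (18,16) (15,16)]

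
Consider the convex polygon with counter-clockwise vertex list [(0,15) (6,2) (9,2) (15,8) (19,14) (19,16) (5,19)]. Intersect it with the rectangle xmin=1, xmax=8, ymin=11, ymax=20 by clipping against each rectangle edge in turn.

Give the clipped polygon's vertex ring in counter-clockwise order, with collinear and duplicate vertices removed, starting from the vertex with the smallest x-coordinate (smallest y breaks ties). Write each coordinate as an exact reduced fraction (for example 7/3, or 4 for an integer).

1. After x ≥ 1: [(1,79/5) (1,77/6) (6,2) (9,2) (15,8) (19,14) (19,16) (5,19)]
2. After x ≤ 8: [(1,79/5) (1,77/6) (6,2) (8,2) (8,257/14) (5,19)]
3. After y ≥ 11: [(1,79/5) (1,77/6) (24/13,11) (8,11) (8,257/14) (5,19)]
4. After y ≤ 20: [(1,79/5) (1,77/6) (24/13,11) (8,11) (8,257/14) (5,19)]
5. Canonical ring: [(1,77/6) (24/13,11) (8,11) (8,257/14) (5,19) (1,79/5)]

Clipped polygon: [(1,77/6) (24/13,11) (8,11) (8,257/14) (5,19) (1,79/5)]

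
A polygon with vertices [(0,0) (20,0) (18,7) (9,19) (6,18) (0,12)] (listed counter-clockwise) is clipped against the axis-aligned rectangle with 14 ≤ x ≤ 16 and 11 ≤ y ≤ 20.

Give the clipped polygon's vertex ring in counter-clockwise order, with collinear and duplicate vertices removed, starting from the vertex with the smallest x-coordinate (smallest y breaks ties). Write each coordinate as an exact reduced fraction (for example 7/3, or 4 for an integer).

Clipped polygon: [(14,11) (15,11) (14,37/3)]

1. After x ≥ 14: [(14,0) (20,0) (18,7) (14,37/3)]
2. After x ≤ 16: [(14,0) (16,0) (16,29/3) (14,37/3)]
3. After y ≥ 11: [(14,11) (15,11) (14,37/3)]
4. After y ≤ 20: [(14,11) (15,11) (14,37/3)]
5. Canonical ring: [(14,11) (15,11) (14,37/3)]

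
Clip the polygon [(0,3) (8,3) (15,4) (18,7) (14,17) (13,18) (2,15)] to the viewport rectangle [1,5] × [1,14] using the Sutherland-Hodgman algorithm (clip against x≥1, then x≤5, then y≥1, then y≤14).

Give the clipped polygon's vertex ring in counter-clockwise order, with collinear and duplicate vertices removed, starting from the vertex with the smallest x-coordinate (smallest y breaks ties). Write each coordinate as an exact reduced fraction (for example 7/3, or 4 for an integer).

1. After x ≥ 1: [(1,9) (1,3) (8,3) (15,4) (18,7) (14,17) (13,18) (2,15)]
2. After x ≤ 5: [(1,9) (1,3) (5,3) (5,174/11) (2,15)]
3. After y ≥ 1: [(1,9) (1,3) (5,3) (5,174/11) (2,15)]
4. After y ≤ 14: [(11/6,14) (1,9) (1,3) (5,3) (5,14)]
5. Canonical ring: [(1,3) (5,3) (5,14) (11/6,14) (1,9)]

Clipped polygon: [(1,3) (5,3) (5,14) (11/6,14) (1,9)]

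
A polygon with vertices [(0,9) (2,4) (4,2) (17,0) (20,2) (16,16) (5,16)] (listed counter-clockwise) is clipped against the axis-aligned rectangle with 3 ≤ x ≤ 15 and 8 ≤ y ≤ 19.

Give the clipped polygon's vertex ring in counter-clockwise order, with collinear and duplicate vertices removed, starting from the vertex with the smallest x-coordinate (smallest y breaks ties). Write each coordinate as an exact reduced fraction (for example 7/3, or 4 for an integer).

Clipped polygon: [(3,8) (15,8) (15,16) (5,16) (3,66/5)]

1. After x ≥ 3: [(3,66/5) (3,3) (4,2) (17,0) (20,2) (16,16) (5,16)]
2. After x ≤ 15: [(3,66/5) (3,3) (4,2) (15,4/13) (15,16) (5,16)]
3. After y ≥ 8: [(3,66/5) (3,8) (15,8) (15,16) (5,16)]
4. After y ≤ 19: [(3,66/5) (3,8) (15,8) (15,16) (5,16)]
5. Canonical ring: [(3,8) (15,8) (15,16) (5,16) (3,66/5)]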